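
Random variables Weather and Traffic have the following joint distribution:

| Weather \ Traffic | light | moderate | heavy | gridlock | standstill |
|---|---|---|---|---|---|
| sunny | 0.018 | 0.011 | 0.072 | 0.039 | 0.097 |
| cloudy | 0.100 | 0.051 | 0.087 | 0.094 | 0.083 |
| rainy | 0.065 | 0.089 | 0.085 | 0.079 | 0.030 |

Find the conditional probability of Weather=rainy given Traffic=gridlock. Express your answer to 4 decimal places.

P(Traffic=gridlock) = 0.039 + 0.094 + 0.079 = 0.212.
P(Weather=rainy | Traffic=gridlock) = 0.079/0.212 = 0.3726.

0.3726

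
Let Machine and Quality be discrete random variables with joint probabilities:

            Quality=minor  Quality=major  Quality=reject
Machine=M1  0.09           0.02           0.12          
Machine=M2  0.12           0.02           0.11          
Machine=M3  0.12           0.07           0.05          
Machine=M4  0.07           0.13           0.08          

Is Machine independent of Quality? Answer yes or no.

no

P(Machine=M4) = 0.28 and P(Quality=major) = 0.24, so their product is 0.0672, but P(Machine=M4, Quality=major) = 0.13. Since these differ, Machine and Quality are not independent.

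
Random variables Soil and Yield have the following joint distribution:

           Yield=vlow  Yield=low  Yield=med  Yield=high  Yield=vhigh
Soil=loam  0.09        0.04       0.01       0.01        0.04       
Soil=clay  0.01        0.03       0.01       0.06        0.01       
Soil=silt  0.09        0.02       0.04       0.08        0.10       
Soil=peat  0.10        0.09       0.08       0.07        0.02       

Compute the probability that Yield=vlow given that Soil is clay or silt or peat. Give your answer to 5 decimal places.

0.24691

P(Soil=clay) = 0.01 + 0.03 + 0.01 + 0.06 + 0.01 = 0.12.
P(Soil=silt) = 0.09 + 0.02 + 0.04 + 0.08 + 0.10 = 0.33.
P(Soil=peat) = 0.10 + 0.09 + 0.08 + 0.07 + 0.02 = 0.36.
P(Soil ∈ {clay, silt, peat}) = 0.12 + 0.33 + 0.36 = 0.81; P(Yield=vlow, Soil ∈ {clay, silt, peat}) = 0.01 + 0.09 + 0.10 = 0.20.
P(Yield=vlow | Soil ∈ {clay, silt, peat}) = 0.20/0.81 = 0.24691.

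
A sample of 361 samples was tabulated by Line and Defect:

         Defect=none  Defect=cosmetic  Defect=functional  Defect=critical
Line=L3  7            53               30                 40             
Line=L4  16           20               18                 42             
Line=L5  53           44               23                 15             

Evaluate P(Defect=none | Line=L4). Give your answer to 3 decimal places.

0.167

Total with Line=L4: 16 + 20 + 18 + 42 = 96.
P(Defect=none | Line=L4) = 16/96 = 0.167.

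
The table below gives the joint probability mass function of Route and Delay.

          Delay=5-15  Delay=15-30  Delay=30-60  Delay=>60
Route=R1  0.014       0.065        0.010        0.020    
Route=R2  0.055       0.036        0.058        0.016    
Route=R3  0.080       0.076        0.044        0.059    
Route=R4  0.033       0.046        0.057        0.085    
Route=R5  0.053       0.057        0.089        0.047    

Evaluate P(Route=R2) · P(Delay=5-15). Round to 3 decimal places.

P(Route=R2) = 0.055 + 0.036 + 0.058 + 0.016 = 0.165.
P(Delay=5-15) = 0.014 + 0.055 + 0.080 + 0.033 + 0.053 = 0.235.
Product: 0.165 × 0.235 = 0.039.

0.039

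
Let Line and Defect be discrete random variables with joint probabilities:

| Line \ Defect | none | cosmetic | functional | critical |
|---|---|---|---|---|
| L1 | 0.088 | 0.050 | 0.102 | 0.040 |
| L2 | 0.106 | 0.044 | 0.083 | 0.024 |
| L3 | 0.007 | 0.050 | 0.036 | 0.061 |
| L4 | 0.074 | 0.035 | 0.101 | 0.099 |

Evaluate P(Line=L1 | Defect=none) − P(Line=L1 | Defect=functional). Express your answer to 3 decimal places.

P(Defect=none) = 0.088 + 0.106 + 0.007 + 0.074 = 0.275; P(Line=L1 | Defect=none) = 0.088/0.275 = 0.3200.
P(Defect=functional) = 0.102 + 0.083 + 0.036 + 0.101 = 0.322; P(Line=L1 | Defect=functional) = 0.102/0.322 = 0.3168.
Difference = 0.003.

0.003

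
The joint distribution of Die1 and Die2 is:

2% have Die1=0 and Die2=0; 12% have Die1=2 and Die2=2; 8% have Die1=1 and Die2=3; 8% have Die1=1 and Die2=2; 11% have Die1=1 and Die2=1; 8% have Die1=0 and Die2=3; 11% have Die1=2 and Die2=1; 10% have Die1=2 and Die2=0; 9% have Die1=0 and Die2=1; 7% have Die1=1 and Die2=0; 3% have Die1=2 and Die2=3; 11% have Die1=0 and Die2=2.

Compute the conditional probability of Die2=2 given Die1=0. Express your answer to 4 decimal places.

P(Die1=0) = 0.02 + 0.09 + 0.11 + 0.08 = 0.30.
P(Die2=2 | Die1=0) = 0.11/0.30 = 0.3667.

0.3667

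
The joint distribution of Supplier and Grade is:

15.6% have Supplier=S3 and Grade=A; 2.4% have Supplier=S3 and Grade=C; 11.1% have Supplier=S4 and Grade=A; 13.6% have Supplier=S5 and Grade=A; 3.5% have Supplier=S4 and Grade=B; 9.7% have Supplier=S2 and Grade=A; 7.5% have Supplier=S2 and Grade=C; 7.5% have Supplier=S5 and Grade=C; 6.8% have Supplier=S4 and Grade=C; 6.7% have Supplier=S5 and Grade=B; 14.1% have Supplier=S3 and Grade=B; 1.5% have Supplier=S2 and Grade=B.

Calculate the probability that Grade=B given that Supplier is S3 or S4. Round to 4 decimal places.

0.3290

P(Supplier=S3) = 0.156 + 0.141 + 0.024 = 0.321.
P(Supplier=S4) = 0.111 + 0.035 + 0.068 = 0.214.
P(Supplier ∈ {S3, S4}) = 0.321 + 0.214 = 0.535; P(Grade=B, Supplier ∈ {S3, S4}) = 0.141 + 0.035 = 0.176.
P(Grade=B | Supplier ∈ {S3, S4}) = 0.176/0.535 = 0.3290.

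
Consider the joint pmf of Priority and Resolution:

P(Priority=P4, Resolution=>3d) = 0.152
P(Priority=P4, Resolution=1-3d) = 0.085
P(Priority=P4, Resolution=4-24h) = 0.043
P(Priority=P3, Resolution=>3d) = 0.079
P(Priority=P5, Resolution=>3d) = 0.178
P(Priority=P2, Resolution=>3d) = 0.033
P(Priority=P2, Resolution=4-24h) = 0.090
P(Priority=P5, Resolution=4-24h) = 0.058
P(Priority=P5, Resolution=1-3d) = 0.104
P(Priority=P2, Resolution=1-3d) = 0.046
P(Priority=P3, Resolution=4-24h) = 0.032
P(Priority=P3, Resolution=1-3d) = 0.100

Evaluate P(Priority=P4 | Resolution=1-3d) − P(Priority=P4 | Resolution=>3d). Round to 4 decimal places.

P(Resolution=1-3d) = 0.046 + 0.100 + 0.085 + 0.104 = 0.335; P(Priority=P4 | Resolution=1-3d) = 0.085/0.335 = 0.25373.
P(Resolution=>3d) = 0.033 + 0.079 + 0.152 + 0.178 = 0.442; P(Priority=P4 | Resolution=>3d) = 0.152/0.442 = 0.34389.
Difference = -0.0902.

-0.0902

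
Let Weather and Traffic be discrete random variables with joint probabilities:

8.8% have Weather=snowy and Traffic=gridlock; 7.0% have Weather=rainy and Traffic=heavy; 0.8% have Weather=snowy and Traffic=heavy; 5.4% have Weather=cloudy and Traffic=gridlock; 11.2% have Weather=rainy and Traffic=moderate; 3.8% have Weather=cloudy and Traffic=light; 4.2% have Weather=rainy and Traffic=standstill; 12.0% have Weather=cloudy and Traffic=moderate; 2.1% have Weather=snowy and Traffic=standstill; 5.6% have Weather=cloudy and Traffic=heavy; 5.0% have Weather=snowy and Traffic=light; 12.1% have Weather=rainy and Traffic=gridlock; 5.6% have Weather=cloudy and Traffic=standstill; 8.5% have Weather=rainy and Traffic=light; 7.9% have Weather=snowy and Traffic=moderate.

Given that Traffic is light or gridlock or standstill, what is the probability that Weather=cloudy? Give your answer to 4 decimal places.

0.2667

P(Traffic=light) = 0.038 + 0.085 + 0.050 = 0.173.
P(Traffic=gridlock) = 0.054 + 0.121 + 0.088 = 0.263.
P(Traffic=standstill) = 0.056 + 0.042 + 0.021 = 0.119.
P(Traffic ∈ {light, gridlock, standstill}) = 0.173 + 0.263 + 0.119 = 0.555; P(Weather=cloudy, Traffic ∈ {light, gridlock, standstill}) = 0.038 + 0.054 + 0.056 = 0.148.
P(Weather=cloudy | Traffic ∈ {light, gridlock, standstill}) = 0.148/0.555 = 0.2667.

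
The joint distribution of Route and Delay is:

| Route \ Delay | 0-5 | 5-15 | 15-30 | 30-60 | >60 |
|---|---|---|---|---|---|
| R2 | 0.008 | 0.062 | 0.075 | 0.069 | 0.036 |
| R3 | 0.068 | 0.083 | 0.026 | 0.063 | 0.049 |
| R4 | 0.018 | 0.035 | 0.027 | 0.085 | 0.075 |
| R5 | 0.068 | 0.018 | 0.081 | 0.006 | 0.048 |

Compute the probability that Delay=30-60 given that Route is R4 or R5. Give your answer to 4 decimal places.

0.1974

P(Route=R4) = 0.018 + 0.035 + 0.027 + 0.085 + 0.075 = 0.240.
P(Route=R5) = 0.068 + 0.018 + 0.081 + 0.006 + 0.048 = 0.221.
P(Route ∈ {R4, R5}) = 0.240 + 0.221 = 0.461; P(Delay=30-60, Route ∈ {R4, R5}) = 0.085 + 0.006 = 0.091.
P(Delay=30-60 | Route ∈ {R4, R5}) = 0.091/0.461 = 0.1974.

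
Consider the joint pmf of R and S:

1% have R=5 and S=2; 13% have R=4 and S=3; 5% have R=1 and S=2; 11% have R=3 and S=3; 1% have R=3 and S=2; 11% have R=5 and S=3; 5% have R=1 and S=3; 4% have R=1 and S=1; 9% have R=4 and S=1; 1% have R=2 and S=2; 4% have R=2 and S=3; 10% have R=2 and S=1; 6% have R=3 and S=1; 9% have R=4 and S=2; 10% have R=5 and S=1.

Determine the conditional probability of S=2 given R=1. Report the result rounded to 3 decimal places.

P(R=1) = 0.04 + 0.05 + 0.05 = 0.14.
P(S=2 | R=1) = 0.05/0.14 = 0.357.

0.357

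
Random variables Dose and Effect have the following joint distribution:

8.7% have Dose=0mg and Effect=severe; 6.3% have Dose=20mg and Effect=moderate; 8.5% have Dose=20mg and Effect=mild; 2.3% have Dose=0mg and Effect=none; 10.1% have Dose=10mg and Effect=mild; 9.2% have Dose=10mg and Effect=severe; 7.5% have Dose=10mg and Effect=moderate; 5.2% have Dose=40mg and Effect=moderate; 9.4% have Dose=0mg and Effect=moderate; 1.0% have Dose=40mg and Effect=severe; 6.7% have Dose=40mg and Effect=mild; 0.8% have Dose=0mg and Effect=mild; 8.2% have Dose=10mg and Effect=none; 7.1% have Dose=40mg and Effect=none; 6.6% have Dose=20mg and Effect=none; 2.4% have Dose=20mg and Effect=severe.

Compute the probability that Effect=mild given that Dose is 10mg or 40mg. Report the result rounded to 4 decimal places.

P(Dose=10mg) = 0.082 + 0.101 + 0.075 + 0.092 = 0.350.
P(Dose=40mg) = 0.071 + 0.067 + 0.052 + 0.010 = 0.200.
P(Dose ∈ {10mg, 40mg}) = 0.350 + 0.200 = 0.550; P(Effect=mild, Dose ∈ {10mg, 40mg}) = 0.101 + 0.067 = 0.168.
P(Effect=mild | Dose ∈ {10mg, 40mg}) = 0.168/0.550 = 0.3055.

0.3055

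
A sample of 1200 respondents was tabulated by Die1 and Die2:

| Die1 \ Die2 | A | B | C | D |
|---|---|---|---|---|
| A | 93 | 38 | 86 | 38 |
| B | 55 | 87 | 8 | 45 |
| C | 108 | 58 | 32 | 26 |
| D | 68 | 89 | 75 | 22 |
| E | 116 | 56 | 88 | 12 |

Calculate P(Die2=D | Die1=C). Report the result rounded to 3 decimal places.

0.116

Total with Die1=C: 108 + 58 + 32 + 26 = 224.
P(Die2=D | Die1=C) = 26/224 = 0.116.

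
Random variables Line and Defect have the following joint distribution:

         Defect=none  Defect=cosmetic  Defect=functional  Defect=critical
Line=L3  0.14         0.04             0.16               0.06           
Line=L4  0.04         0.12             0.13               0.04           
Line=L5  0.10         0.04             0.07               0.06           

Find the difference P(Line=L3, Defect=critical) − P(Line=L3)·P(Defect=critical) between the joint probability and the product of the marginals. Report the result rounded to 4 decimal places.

P(Line=L3) = 0.14 + 0.04 + 0.16 + 0.06 = 0.40.
P(Defect=critical) = 0.06 + 0.04 + 0.06 = 0.16.
P(Line=L3, Defect=critical) − P(Line=L3)P(Defect=critical) = 0.06 − 0.40×0.16 = -0.0040.

-0.0040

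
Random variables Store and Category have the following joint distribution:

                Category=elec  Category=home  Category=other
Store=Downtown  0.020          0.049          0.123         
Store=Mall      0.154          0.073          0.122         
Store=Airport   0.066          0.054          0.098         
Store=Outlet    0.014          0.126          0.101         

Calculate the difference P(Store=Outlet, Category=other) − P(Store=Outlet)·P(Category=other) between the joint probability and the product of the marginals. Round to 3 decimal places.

P(Store=Outlet) = 0.014 + 0.126 + 0.101 = 0.241.
P(Category=other) = 0.123 + 0.122 + 0.098 + 0.101 = 0.444.
P(Store=Outlet, Category=other) − P(Store=Outlet)P(Category=other) = 0.101 − 0.241×0.444 = -0.006.

-0.006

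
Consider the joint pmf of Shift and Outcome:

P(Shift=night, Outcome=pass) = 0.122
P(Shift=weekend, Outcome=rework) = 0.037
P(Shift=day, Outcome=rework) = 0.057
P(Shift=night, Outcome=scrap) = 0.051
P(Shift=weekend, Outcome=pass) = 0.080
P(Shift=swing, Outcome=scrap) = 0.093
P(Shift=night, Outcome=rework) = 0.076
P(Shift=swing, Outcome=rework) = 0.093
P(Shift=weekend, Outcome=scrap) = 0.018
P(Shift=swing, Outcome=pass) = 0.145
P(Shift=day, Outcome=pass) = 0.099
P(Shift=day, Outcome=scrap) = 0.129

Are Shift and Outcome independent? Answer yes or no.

no

P(Shift=day) = 0.285 and P(Outcome=scrap) = 0.291, so their product is 0.08294, but P(Shift=day, Outcome=scrap) = 0.129. Since these differ, Shift and Outcome are not independent.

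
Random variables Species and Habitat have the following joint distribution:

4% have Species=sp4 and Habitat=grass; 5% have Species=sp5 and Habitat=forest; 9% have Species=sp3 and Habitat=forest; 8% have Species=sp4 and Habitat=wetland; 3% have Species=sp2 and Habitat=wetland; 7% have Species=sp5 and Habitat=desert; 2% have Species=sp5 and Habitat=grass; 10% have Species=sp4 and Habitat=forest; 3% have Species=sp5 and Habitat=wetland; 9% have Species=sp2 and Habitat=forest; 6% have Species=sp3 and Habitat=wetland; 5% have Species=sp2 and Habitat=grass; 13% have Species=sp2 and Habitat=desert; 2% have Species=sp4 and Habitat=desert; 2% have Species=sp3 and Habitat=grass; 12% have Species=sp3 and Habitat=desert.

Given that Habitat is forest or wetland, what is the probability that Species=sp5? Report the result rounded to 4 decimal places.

0.1509

P(Habitat=forest) = 0.09 + 0.09 + 0.10 + 0.05 = 0.33.
P(Habitat=wetland) = 0.03 + 0.06 + 0.08 + 0.03 = 0.20.
P(Habitat ∈ {forest, wetland}) = 0.33 + 0.20 = 0.53; P(Species=sp5, Habitat ∈ {forest, wetland}) = 0.05 + 0.03 = 0.08.
P(Species=sp5 | Habitat ∈ {forest, wetland}) = 0.08/0.53 = 0.1509.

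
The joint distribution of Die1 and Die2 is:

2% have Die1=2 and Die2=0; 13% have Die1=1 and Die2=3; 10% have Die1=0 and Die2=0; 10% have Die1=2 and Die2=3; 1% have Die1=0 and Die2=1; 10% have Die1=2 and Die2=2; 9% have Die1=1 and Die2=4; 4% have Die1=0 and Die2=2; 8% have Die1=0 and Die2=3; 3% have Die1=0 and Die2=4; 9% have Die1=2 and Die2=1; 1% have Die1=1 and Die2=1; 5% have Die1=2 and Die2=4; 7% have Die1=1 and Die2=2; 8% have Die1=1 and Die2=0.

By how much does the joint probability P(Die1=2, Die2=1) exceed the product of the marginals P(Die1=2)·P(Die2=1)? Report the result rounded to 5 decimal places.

0.05040

P(Die1=2) = 0.02 + 0.09 + 0.10 + 0.10 + 0.05 = 0.36.
P(Die2=1) = 0.01 + 0.01 + 0.09 = 0.11.
P(Die1=2, Die2=1) − P(Die1=2)P(Die2=1) = 0.09 − 0.36×0.11 = 0.05040.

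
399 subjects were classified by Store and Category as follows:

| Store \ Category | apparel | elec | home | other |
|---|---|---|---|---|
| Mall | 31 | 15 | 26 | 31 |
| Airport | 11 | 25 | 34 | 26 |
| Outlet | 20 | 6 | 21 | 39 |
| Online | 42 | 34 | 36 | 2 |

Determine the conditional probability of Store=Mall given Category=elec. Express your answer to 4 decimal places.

Total with Category=elec: 15 + 25 + 6 + 34 = 80.
P(Store=Mall | Category=elec) = 15/80 = 0.1875.

0.1875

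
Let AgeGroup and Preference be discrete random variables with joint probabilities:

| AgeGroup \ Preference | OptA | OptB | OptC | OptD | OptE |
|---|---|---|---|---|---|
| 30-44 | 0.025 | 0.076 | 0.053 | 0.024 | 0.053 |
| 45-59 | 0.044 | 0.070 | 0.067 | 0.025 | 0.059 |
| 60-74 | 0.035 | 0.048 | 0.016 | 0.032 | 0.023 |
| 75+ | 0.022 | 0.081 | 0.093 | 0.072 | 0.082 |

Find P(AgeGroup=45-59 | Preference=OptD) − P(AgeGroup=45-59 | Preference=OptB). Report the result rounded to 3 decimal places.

-0.091

P(Preference=OptD) = 0.024 + 0.025 + 0.032 + 0.072 = 0.153; P(AgeGroup=45-59 | Preference=OptD) = 0.025/0.153 = 0.1634.
P(Preference=OptB) = 0.076 + 0.070 + 0.048 + 0.081 = 0.275; P(AgeGroup=45-59 | Preference=OptB) = 0.070/0.275 = 0.2545.
Difference = -0.091.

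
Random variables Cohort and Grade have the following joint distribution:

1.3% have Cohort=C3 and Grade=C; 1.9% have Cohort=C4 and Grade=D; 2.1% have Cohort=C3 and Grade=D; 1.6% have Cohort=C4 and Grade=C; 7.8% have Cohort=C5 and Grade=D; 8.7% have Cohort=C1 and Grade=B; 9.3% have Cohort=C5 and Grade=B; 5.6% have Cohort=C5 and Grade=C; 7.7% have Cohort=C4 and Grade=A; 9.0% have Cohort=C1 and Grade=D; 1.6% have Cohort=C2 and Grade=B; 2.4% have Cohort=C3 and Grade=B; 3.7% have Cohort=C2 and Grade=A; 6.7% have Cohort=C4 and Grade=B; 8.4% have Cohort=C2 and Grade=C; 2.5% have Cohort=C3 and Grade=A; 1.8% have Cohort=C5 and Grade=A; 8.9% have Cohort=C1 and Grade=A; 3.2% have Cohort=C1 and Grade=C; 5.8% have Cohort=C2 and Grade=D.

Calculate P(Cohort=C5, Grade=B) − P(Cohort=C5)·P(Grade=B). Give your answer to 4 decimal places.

0.0227

P(Cohort=C5) = 0.018 + 0.093 + 0.056 + 0.078 = 0.245.
P(Grade=B) = 0.087 + 0.016 + 0.024 + 0.067 + 0.093 = 0.287.
P(Cohort=C5, Grade=B) − P(Cohort=C5)P(Grade=B) = 0.093 − 0.245×0.287 = 0.0227.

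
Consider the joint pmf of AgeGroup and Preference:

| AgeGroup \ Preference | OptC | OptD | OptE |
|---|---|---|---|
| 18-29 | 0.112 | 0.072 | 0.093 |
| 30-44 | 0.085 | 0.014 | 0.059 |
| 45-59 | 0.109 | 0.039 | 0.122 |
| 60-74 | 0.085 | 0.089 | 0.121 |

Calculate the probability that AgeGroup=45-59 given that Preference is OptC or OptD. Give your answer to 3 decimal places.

0.245

P(Preference=OptC) = 0.112 + 0.085 + 0.109 + 0.085 = 0.391.
P(Preference=OptD) = 0.072 + 0.014 + 0.039 + 0.089 = 0.214.
P(Preference ∈ {OptC, OptD}) = 0.391 + 0.214 = 0.605; P(AgeGroup=45-59, Preference ∈ {OptC, OptD}) = 0.109 + 0.039 = 0.148.
P(AgeGroup=45-59 | Preference ∈ {OptC, OptD}) = 0.148/0.605 = 0.245.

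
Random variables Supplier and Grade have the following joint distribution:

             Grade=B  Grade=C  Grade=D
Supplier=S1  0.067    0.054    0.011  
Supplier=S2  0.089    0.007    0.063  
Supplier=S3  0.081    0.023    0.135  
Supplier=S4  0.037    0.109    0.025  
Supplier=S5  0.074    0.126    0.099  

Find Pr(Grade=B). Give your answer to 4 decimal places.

0.3480

P(Grade=B) = 0.067 + 0.089 + 0.081 + 0.037 + 0.074 = 0.348.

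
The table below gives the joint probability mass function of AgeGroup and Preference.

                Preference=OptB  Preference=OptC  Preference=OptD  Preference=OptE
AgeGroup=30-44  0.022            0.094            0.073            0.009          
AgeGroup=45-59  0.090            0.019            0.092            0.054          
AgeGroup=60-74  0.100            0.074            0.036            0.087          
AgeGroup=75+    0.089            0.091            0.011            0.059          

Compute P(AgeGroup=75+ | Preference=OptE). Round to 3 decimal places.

0.282

P(Preference=OptE) = 0.009 + 0.054 + 0.087 + 0.059 = 0.209.
P(AgeGroup=75+ | Preference=OptE) = 0.059/0.209 = 0.282.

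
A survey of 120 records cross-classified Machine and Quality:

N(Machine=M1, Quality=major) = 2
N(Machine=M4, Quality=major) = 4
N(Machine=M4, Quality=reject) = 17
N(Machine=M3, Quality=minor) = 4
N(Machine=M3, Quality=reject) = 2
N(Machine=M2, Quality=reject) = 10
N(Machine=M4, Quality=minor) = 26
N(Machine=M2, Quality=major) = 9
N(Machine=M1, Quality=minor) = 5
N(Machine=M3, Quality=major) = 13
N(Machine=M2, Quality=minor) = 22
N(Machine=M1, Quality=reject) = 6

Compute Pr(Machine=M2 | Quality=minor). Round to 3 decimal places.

0.386

Total with Quality=minor: 5 + 22 + 4 + 26 = 57.
P(Machine=M2 | Quality=minor) = 22/57 = 0.386.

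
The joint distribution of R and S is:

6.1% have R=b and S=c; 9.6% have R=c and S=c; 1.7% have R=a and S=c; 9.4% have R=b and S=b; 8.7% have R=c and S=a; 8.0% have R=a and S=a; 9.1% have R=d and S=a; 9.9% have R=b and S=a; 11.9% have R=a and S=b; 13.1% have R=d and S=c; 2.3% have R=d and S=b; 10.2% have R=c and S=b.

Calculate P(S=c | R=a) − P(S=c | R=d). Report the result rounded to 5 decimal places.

P(R=a) = 0.080 + 0.119 + 0.017 = 0.216; P(S=c | R=a) = 0.017/0.216 = 0.078704.
P(R=d) = 0.091 + 0.023 + 0.131 = 0.245; P(S=c | R=d) = 0.131/0.245 = 0.534694.
Difference = -0.45599.

-0.45599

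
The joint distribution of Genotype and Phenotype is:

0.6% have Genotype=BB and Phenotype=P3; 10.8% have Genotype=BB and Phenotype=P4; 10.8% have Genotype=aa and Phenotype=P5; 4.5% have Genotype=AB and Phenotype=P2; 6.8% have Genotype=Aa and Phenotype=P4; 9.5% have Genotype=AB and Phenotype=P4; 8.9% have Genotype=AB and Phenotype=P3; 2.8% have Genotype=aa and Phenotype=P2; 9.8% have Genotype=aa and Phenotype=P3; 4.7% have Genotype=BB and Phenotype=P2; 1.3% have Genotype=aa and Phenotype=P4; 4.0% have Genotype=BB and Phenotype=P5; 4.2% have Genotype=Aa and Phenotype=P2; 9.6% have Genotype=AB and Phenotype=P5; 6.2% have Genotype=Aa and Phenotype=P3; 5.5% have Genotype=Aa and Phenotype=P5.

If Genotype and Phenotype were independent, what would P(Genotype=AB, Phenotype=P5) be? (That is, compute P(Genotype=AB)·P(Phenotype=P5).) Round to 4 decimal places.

P(Genotype=AB) = 0.045 + 0.089 + 0.095 + 0.096 = 0.325.
P(Phenotype=P5) = 0.055 + 0.108 + 0.096 + 0.040 = 0.299.
Product: 0.325 × 0.299 = 0.0972.

0.0972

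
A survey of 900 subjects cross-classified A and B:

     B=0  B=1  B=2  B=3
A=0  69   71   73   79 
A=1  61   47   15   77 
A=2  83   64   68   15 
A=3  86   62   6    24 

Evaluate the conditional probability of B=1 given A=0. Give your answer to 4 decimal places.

Total with A=0: 69 + 71 + 73 + 79 = 292.
P(B=1 | A=0) = 71/292 = 0.2432.

0.2432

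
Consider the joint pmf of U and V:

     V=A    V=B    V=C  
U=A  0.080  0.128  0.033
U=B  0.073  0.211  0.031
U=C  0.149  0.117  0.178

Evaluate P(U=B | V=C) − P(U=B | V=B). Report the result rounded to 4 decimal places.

P(V=C) = 0.033 + 0.031 + 0.178 = 0.242; P(U=B | V=C) = 0.031/0.242 = 0.12810.
P(V=B) = 0.128 + 0.211 + 0.117 = 0.456; P(U=B | V=B) = 0.211/0.456 = 0.46272.
Difference = -0.3346.

-0.3346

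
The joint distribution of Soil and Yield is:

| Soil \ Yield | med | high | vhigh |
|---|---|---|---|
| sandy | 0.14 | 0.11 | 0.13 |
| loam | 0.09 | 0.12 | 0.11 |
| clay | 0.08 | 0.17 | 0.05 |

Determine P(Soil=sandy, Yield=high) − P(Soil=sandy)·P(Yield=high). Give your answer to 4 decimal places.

P(Soil=sandy) = 0.14 + 0.11 + 0.13 = 0.38.
P(Yield=high) = 0.11 + 0.12 + 0.17 = 0.40.
P(Soil=sandy, Yield=high) − P(Soil=sandy)P(Yield=high) = 0.11 − 0.38×0.40 = -0.0420.

-0.0420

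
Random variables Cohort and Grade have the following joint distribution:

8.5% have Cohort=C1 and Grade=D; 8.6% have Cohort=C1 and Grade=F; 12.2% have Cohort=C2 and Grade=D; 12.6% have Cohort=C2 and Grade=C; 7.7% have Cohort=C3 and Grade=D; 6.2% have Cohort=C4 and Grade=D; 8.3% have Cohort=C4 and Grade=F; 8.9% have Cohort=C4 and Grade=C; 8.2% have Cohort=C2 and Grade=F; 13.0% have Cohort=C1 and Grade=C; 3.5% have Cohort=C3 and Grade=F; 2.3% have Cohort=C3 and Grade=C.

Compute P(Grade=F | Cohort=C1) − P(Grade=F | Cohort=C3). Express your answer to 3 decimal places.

0.026

P(Cohort=C1) = 0.130 + 0.085 + 0.086 = 0.301; P(Grade=F | Cohort=C1) = 0.086/0.301 = 0.2857.
P(Cohort=C3) = 0.023 + 0.077 + 0.035 = 0.135; P(Grade=F | Cohort=C3) = 0.035/0.135 = 0.2593.
Difference = 0.026.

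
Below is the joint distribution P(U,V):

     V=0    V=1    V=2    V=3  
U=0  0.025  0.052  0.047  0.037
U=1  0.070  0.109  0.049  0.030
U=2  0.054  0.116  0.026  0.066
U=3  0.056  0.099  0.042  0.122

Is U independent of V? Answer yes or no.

no

P(U=3) = 0.319 and P(V=3) = 0.255, so their product is 0.08135, but P(U=3, V=3) = 0.122. Since these differ, U and V are not independent.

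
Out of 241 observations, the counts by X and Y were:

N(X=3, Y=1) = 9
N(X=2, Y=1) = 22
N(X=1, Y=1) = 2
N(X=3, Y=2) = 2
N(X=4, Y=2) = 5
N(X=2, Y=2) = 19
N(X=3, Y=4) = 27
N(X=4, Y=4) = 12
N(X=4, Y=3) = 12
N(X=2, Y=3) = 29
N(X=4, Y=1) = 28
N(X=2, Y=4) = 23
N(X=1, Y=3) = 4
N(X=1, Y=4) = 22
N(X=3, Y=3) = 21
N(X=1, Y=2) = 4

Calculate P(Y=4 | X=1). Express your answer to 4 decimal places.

0.6875

Total with X=1: 2 + 4 + 4 + 22 = 32.
P(Y=4 | X=1) = 22/32 = 0.6875.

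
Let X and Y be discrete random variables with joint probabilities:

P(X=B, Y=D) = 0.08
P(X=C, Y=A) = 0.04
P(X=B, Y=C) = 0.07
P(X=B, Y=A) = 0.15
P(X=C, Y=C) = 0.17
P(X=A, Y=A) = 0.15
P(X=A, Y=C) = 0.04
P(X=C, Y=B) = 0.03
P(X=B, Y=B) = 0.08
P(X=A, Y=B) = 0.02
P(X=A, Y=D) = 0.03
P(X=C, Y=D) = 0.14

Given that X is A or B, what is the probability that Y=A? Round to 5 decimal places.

0.48387

P(X=A) = 0.15 + 0.02 + 0.04 + 0.03 = 0.24.
P(X=B) = 0.15 + 0.08 + 0.07 + 0.08 = 0.38.
P(X ∈ {A, B}) = 0.24 + 0.38 = 0.62; P(Y=A, X ∈ {A, B}) = 0.15 + 0.15 = 0.30.
P(Y=A | X ∈ {A, B}) = 0.30/0.62 = 0.48387.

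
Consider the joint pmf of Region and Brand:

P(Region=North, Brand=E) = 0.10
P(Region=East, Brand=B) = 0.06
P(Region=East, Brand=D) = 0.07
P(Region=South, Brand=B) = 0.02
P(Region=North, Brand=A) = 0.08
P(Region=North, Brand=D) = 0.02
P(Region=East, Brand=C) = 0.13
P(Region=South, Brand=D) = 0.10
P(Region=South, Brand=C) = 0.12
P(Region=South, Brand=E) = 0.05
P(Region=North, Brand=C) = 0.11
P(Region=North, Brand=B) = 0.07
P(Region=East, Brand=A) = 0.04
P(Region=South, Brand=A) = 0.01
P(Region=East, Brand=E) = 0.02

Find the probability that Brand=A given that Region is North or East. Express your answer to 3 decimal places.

0.171

P(Region=North) = 0.08 + 0.07 + 0.11 + 0.02 + 0.10 = 0.38.
P(Region=East) = 0.04 + 0.06 + 0.13 + 0.07 + 0.02 = 0.32.
P(Region ∈ {North, East}) = 0.38 + 0.32 = 0.70; P(Brand=A, Region ∈ {North, East}) = 0.08 + 0.04 = 0.12.
P(Brand=A | Region ∈ {North, East}) = 0.12/0.70 = 0.171.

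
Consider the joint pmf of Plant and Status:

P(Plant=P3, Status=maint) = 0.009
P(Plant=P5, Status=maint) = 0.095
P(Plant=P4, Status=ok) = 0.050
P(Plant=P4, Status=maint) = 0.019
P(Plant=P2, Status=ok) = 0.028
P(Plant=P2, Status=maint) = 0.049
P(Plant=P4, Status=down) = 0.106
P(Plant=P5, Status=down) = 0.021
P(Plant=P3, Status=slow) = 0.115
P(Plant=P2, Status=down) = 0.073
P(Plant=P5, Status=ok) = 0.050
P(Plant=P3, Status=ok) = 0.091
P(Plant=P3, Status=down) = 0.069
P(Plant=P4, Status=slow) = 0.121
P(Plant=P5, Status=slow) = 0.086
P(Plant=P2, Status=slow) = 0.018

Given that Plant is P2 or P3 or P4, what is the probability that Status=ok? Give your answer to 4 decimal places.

P(Plant=P2) = 0.028 + 0.018 + 0.073 + 0.049 = 0.168.
P(Plant=P3) = 0.091 + 0.115 + 0.069 + 0.009 = 0.284.
P(Plant=P4) = 0.050 + 0.121 + 0.106 + 0.019 = 0.296.
P(Plant ∈ {P2, P3, P4}) = 0.168 + 0.284 + 0.296 = 0.748; P(Status=ok, Plant ∈ {P2, P3, P4}) = 0.028 + 0.091 + 0.050 = 0.169.
P(Status=ok | Plant ∈ {P2, P3, P4}) = 0.169/0.748 = 0.2259.

0.2259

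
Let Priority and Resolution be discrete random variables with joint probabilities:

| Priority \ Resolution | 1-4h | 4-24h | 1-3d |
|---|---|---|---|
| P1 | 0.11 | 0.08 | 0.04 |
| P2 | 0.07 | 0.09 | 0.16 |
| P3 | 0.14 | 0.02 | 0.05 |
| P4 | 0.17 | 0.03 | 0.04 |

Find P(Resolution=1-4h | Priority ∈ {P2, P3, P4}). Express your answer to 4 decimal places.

0.4935

P(Priority=P2) = 0.07 + 0.09 + 0.16 = 0.32.
P(Priority=P3) = 0.14 + 0.02 + 0.05 = 0.21.
P(Priority=P4) = 0.17 + 0.03 + 0.04 = 0.24.
P(Priority ∈ {P2, P3, P4}) = 0.32 + 0.21 + 0.24 = 0.77; P(Resolution=1-4h, Priority ∈ {P2, P3, P4}) = 0.07 + 0.14 + 0.17 = 0.38.
P(Resolution=1-4h | Priority ∈ {P2, P3, P4}) = 0.38/0.77 = 0.4935.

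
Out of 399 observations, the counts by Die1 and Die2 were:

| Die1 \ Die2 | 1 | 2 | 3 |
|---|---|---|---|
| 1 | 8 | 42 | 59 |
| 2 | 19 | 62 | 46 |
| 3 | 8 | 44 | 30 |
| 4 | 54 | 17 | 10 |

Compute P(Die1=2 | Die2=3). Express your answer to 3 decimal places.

0.317

Total with Die2=3: 59 + 46 + 30 + 10 = 145.
P(Die1=2 | Die2=3) = 46/145 = 0.317.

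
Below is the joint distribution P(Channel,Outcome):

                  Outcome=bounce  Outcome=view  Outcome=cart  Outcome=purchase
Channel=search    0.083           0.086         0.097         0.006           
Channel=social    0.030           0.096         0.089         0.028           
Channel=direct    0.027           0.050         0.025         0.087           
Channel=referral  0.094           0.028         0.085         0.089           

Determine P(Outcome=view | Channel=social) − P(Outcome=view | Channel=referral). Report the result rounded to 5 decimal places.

0.30047

P(Channel=social) = 0.030 + 0.096 + 0.089 + 0.028 = 0.243; P(Outcome=view | Channel=social) = 0.096/0.243 = 0.395062.
P(Channel=referral) = 0.094 + 0.028 + 0.085 + 0.089 = 0.296; P(Outcome=view | Channel=referral) = 0.028/0.296 = 0.094595.
Difference = 0.30047.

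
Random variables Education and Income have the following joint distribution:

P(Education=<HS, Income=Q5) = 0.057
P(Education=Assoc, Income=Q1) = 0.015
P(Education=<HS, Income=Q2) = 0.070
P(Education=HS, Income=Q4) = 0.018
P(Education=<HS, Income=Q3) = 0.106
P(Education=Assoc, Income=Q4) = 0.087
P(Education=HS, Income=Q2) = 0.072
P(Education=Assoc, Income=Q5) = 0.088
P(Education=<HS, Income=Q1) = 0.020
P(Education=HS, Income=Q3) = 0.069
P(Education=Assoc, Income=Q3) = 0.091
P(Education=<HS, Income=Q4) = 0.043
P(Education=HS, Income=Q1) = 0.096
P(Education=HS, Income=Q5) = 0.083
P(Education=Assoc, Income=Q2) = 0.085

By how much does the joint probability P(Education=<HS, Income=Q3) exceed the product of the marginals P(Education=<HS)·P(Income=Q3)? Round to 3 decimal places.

0.027

P(Education=<HS) = 0.020 + 0.070 + 0.106 + 0.043 + 0.057 = 0.296.
P(Income=Q3) = 0.106 + 0.069 + 0.091 = 0.266.
P(Education=<HS, Income=Q3) − P(Education=<HS)P(Income=Q3) = 0.106 − 0.296×0.266 = 0.027.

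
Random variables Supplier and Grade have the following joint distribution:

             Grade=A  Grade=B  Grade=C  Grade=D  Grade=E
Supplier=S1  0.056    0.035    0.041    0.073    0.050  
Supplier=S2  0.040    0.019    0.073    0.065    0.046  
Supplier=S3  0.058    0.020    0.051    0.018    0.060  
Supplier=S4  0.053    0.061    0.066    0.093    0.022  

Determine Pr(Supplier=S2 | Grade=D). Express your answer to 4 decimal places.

P(Grade=D) = 0.073 + 0.065 + 0.018 + 0.093 = 0.249.
P(Supplier=S2 | Grade=D) = 0.065/0.249 = 0.2610.

0.2610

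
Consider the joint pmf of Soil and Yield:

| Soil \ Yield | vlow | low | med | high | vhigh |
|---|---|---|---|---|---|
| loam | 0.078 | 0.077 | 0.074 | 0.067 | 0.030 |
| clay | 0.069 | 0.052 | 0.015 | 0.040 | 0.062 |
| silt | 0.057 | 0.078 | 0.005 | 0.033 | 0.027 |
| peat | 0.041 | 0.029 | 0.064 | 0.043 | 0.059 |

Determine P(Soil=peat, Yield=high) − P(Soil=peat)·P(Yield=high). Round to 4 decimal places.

-0.0002

P(Soil=peat) = 0.041 + 0.029 + 0.064 + 0.043 + 0.059 = 0.236.
P(Yield=high) = 0.067 + 0.040 + 0.033 + 0.043 = 0.183.
P(Soil=peat, Yield=high) − P(Soil=peat)P(Yield=high) = 0.043 − 0.236×0.183 = -0.0002.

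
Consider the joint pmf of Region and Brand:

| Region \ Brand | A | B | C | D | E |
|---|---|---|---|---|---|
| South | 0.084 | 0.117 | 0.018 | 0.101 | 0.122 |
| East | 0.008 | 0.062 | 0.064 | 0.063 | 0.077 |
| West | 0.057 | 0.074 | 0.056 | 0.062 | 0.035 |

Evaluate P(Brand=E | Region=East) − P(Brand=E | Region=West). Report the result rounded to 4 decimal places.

0.1578

P(Region=East) = 0.008 + 0.062 + 0.064 + 0.063 + 0.077 = 0.274; P(Brand=E | Region=East) = 0.077/0.274 = 0.28102.
P(Region=West) = 0.057 + 0.074 + 0.056 + 0.062 + 0.035 = 0.284; P(Brand=E | Region=West) = 0.035/0.284 = 0.12324.
Difference = 0.1578.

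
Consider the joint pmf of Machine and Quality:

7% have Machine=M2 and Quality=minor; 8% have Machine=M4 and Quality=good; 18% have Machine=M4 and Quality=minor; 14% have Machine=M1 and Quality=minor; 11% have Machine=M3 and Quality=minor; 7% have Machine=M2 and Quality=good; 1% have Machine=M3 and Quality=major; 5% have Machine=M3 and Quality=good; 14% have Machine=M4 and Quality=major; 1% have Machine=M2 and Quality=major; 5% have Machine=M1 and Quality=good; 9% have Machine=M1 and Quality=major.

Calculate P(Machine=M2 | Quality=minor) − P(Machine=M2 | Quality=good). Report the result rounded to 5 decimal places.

-0.14000

P(Quality=minor) = 0.14 + 0.07 + 0.11 + 0.18 = 0.50; P(Machine=M2 | Quality=minor) = 0.07/0.50 = 0.140000.
P(Quality=good) = 0.05 + 0.07 + 0.05 + 0.08 = 0.25; P(Machine=M2 | Quality=good) = 0.07/0.25 = 0.280000.
Difference = -0.14000.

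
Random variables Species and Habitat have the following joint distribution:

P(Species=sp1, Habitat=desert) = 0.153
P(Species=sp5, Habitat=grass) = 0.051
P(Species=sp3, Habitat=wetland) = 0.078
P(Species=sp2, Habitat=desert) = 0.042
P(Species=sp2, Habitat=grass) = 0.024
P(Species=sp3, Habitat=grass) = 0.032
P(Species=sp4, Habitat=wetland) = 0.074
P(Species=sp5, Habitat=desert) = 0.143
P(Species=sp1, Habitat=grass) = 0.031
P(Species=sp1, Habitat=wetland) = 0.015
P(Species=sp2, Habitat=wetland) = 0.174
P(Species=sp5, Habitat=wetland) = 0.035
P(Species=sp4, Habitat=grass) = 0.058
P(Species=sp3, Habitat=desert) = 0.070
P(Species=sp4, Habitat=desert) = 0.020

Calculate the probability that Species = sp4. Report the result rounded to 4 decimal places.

P(Species=sp4) = 0.058 + 0.074 + 0.020 = 0.152.

0.1520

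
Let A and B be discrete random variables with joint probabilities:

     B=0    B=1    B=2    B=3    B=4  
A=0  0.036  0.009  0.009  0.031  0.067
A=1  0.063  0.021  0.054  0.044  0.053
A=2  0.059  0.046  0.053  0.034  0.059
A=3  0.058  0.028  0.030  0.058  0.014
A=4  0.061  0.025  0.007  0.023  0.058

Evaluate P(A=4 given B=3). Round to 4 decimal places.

0.1211

P(B=3) = 0.031 + 0.044 + 0.034 + 0.058 + 0.023 = 0.190.
P(A=4 | B=3) = 0.023/0.190 = 0.1211.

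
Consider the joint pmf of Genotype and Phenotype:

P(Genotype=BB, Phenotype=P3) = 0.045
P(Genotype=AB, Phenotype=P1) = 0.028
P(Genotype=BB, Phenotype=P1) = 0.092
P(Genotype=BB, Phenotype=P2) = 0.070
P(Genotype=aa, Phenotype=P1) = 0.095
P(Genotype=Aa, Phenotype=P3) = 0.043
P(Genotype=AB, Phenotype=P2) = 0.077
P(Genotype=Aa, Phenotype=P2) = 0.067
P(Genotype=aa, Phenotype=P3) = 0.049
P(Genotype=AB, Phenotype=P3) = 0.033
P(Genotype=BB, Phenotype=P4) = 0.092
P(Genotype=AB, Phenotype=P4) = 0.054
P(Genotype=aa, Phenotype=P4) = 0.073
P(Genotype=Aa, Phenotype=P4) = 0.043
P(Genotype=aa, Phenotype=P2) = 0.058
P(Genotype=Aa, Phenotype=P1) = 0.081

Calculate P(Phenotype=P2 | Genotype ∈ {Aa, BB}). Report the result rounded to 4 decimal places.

P(Genotype=Aa) = 0.081 + 0.067 + 0.043 + 0.043 = 0.234.
P(Genotype=BB) = 0.092 + 0.070 + 0.045 + 0.092 = 0.299.
P(Genotype ∈ {Aa, BB}) = 0.234 + 0.299 = 0.533; P(Phenotype=P2, Genotype ∈ {Aa, BB}) = 0.067 + 0.070 = 0.137.
P(Phenotype=P2 | Genotype ∈ {Aa, BB}) = 0.137/0.533 = 0.2570.

0.2570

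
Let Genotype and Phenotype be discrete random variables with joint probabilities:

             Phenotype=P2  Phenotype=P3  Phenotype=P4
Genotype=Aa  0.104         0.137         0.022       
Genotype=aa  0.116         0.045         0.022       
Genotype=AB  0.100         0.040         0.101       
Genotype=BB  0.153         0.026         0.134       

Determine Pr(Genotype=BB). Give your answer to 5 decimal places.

P(Genotype=BB) = 0.153 + 0.026 + 0.134 = 0.313.

0.31300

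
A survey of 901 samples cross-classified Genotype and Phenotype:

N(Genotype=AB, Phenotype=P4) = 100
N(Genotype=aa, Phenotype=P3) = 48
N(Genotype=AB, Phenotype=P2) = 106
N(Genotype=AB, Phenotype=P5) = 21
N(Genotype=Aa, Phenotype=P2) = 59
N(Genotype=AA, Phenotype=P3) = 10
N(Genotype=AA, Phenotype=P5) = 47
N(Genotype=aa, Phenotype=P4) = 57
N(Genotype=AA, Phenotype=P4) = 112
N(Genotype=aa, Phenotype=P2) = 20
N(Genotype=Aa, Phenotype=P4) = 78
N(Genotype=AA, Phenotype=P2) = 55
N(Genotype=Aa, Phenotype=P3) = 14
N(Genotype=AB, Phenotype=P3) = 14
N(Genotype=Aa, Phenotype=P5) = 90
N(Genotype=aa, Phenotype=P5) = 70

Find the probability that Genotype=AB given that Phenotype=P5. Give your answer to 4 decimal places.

0.0921

Total with Phenotype=P5: 47 + 90 + 70 + 21 = 228.
P(Genotype=AB | Phenotype=P5) = 21/228 = 0.0921.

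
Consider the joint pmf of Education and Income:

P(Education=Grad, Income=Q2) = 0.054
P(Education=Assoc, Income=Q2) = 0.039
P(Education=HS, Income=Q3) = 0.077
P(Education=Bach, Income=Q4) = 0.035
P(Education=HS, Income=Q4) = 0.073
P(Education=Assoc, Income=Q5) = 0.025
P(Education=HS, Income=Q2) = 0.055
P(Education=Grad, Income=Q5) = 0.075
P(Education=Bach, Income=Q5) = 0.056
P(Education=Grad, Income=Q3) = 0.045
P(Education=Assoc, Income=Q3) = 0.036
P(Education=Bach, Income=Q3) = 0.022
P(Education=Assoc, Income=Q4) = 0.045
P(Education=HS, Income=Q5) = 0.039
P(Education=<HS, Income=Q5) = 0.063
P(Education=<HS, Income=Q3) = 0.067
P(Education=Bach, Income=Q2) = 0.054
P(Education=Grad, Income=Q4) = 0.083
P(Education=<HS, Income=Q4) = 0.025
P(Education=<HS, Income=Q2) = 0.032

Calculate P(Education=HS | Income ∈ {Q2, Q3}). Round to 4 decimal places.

0.2744

P(Income=Q2) = 0.032 + 0.055 + 0.039 + 0.054 + 0.054 = 0.234.
P(Income=Q3) = 0.067 + 0.077 + 0.036 + 0.022 + 0.045 = 0.247.
P(Income ∈ {Q2, Q3}) = 0.234 + 0.247 = 0.481; P(Education=HS, Income ∈ {Q2, Q3}) = 0.055 + 0.077 = 0.132.
P(Education=HS | Income ∈ {Q2, Q3}) = 0.132/0.481 = 0.2744.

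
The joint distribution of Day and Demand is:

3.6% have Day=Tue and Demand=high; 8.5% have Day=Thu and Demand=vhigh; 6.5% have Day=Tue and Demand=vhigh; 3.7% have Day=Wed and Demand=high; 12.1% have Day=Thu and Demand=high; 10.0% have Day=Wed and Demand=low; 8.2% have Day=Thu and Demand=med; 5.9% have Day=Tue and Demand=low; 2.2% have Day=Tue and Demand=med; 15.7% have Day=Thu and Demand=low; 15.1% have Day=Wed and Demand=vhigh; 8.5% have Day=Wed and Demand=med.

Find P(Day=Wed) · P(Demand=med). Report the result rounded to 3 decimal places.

P(Day=Wed) = 0.100 + 0.085 + 0.037 + 0.151 = 0.373.
P(Demand=med) = 0.022 + 0.085 + 0.082 = 0.189.
Product: 0.373 × 0.189 = 0.070.

0.070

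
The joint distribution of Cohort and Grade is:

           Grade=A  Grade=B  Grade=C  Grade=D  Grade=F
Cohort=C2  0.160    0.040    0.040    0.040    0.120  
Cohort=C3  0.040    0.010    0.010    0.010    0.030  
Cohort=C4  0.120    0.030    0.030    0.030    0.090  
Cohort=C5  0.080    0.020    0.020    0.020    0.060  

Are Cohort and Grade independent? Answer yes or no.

yes

Every cell satisfies P(Cohort,Grade) = P(Cohort)·P(Grade). For instance P(Cohort=C5) = 0.200, P(Grade=C) = 0.100, and 0.200×0.100 = 0.020 matches the joint entry. So Cohort and Grade are independent.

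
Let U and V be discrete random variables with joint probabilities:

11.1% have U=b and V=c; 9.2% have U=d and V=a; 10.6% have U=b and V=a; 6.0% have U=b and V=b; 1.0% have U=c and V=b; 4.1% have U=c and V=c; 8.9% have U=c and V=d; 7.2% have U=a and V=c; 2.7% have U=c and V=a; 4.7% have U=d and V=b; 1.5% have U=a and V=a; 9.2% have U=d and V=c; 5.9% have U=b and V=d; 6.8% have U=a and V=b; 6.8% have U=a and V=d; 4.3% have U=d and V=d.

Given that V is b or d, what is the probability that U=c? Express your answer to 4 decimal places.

P(V=b) = 0.068 + 0.060 + 0.010 + 0.047 = 0.185.
P(V=d) = 0.068 + 0.059 + 0.089 + 0.043 = 0.259.
P(V ∈ {b, d}) = 0.185 + 0.259 = 0.444; P(U=c, V ∈ {b, d}) = 0.010 + 0.089 = 0.099.
P(U=c | V ∈ {b, d}) = 0.099/0.444 = 0.2230.

0.2230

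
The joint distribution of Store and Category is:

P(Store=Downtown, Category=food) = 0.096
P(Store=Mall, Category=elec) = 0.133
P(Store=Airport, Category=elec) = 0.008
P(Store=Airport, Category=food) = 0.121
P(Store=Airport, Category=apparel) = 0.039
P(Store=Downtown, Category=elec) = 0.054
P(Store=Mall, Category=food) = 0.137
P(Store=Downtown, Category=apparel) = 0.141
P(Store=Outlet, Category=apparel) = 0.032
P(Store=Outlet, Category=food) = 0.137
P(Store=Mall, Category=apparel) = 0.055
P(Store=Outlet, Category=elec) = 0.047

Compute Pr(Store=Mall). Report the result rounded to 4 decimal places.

P(Store=Mall) = 0.137 + 0.055 + 0.133 = 0.325.

0.3250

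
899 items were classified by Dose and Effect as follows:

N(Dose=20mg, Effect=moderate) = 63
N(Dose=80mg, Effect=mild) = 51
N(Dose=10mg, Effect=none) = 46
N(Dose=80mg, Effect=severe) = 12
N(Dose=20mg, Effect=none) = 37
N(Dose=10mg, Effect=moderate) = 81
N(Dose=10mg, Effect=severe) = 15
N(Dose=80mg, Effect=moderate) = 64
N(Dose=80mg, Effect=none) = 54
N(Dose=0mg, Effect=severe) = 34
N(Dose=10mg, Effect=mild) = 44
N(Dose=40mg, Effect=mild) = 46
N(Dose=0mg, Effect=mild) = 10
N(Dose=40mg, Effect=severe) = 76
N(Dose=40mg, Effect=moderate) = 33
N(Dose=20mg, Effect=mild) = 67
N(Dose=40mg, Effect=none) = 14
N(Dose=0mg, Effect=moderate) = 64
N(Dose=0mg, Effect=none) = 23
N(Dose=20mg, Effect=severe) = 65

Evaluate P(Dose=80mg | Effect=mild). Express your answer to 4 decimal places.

Total with Effect=mild: 10 + 44 + 67 + 46 + 51 = 218.
P(Dose=80mg | Effect=mild) = 51/218 = 0.2339.

0.2339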